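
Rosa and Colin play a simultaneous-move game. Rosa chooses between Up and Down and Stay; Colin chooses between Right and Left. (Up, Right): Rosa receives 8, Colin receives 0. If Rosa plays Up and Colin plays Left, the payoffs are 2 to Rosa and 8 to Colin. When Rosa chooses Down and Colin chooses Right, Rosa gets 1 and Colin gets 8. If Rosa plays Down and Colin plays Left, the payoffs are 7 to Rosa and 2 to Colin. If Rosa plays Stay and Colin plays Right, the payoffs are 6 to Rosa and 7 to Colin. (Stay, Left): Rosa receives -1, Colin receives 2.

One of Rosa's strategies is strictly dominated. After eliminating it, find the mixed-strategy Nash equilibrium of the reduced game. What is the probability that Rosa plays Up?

p = 3/7

Rosa's strategy Stay is strictly dominated by Up: 8 > 6 and 2 > -1. Eliminate Stay.
In a mixed equilibrium Colin is indifferent between Right and Left; this condition fixes p.
  Colin's payoff from Right: p·0 + (1−p)·8 = -8p + 8
  Colin's payoff from Left: p·8 + (1−p)·2 = 6p + 2
  -8p + 8 = 6p + 2  ⇒  -14p = -6  ⇒  p = 3/7.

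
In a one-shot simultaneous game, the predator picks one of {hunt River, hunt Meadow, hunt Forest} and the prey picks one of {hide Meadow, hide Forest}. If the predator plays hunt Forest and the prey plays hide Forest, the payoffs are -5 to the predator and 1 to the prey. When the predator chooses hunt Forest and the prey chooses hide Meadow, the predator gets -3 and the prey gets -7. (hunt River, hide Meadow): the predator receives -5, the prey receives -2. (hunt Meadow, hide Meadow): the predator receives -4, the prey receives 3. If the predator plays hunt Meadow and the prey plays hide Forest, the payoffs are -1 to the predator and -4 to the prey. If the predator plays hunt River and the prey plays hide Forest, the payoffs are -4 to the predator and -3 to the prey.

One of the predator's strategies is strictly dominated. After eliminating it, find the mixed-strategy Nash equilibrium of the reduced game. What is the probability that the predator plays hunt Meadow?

p = 8/15

The predator's strategy hunt River is strictly dominated by hunt Meadow: -4 > -5 and -1 > -4. Eliminate hunt River.
In a mixed equilibrium the prey is indifferent between hide Meadow and hide Forest; this condition fixes p.
  the prey's payoff to hide Meadow: p·3 + (1−p)·(-7) = 10p - 7
  the prey's payoff to hide Forest: p·(-4) + (1−p)·1 = -5p + 1
  10p - 7 = -5p + 1  ⇒  15p = 8  ⇒  p = 8/15.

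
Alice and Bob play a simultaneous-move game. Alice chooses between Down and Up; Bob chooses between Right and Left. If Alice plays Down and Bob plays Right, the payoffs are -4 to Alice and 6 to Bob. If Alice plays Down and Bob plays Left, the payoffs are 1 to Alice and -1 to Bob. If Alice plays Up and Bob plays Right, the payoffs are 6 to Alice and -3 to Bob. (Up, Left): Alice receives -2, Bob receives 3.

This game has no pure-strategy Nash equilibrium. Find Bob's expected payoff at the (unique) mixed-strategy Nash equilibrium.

Set Bob's expected payoff from Right equal to that from Left:
  Bob's payoff from Right: p·6 + (1−p)·(-3) = 9p - 3
  Bob's payoff from Left: p·(-1) + (1−p)·3 = -4p + 3
  9p - 3 = -4p + 3  ⇒  13p = 6  ⇒  p = 6/13.
At equilibrium Bob is indifferent across columns, so Bob's payoff equals the payoff from Right: (6/13)·6 + (7/13)·(-3) = 15/13.

15/13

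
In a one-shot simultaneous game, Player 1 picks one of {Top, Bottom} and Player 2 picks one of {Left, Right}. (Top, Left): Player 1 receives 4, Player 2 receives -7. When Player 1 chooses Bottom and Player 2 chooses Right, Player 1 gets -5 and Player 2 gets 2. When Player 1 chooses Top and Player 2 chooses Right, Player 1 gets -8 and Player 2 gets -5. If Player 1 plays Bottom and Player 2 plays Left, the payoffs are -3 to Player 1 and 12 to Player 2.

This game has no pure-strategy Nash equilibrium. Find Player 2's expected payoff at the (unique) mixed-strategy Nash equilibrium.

In a mixed equilibrium Player 2 is indifferent between Left and Right; this condition fixes p.
  Player 2's payoff to Left: p·(-7) + (1−p)·12 = -19p + 12
  Player 2's payoff to Right: p·(-5) + (1−p)·2 = -7p + 2
  -19p + 12 = -7p + 2  ⇒  -12p = -10  ⇒  p = 5/6.
At equilibrium Player 2 is indifferent across columns, so Player 2's payoff equals the payoff from Left: (5/6)·(-7) + (1/6)·12 = -23/6.

-23/6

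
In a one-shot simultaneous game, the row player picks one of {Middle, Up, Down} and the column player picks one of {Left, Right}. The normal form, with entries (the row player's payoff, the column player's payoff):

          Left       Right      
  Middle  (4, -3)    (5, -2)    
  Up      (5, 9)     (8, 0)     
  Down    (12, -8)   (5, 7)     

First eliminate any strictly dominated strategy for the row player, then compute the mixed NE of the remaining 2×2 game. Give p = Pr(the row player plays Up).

p = 5/8

The row player's strategy Middle is strictly dominated by Up: 5 > 4 and 8 > 5. Eliminate Middle.
Set the column player's expected payoff from Left equal to that from Right:
  the column player's payoff from Left: p·9 + (1−p)·(-8) = 17p - 8
  the column player's payoff from Right: p·0 + (1−p)·7 = -7p + 7
  17p - 8 = -7p + 7  ⇒  24p = 15  ⇒  p = 5/8.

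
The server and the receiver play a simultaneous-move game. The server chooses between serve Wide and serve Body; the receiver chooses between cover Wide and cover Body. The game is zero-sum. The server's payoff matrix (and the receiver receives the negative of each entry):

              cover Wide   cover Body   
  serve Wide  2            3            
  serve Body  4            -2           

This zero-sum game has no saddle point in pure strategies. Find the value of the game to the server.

The receiver's mix must leave the server indifferent between serve Wide and serve Body.
  the server's payoff from serve Wide: q·2 + (1−q)·3 = -q + 3
  the server's payoff from serve Body: q·4 + (1−q)·(-2) = 6q - 2
  -q + 3 = 6q - 2  ⇒  -7q = -5  ⇒  q = 5/7.
The value is the server's expected payoff against this mix (using serve Wide): (5/7)·2 + (2/7)·3 = 16/7.

v = 16/7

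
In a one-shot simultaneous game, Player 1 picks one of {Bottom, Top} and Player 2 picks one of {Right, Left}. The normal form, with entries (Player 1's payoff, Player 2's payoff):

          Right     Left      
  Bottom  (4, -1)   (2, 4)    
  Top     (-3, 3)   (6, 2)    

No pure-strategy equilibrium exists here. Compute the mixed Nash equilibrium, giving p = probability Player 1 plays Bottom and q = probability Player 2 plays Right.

Set Player 2's expected payoff from Right equal to that from Left:
  Player 2's expected payoff from Right: p·(-1) + (1−p)·3 = -4p + 3
  Player 2's expected payoff from Left: p·4 + (1−p)·2 = 2p + 2
  -4p + 3 = 2p + 2  ⇒  -6p = -1  ⇒  p = 1/6.
In a mixed equilibrium Player 1 is indifferent between Bottom and Top; this condition fixes q.
  Player 1's expected payoff from Bottom: q·4 + (1−q)·2 = 2q + 2
  Player 1's expected payoff from Top: q·(-3) + (1−q)·6 = -9q + 6
  2q + 2 = -9q + 6  ⇒  11q = 4  ⇒  q = 4/11.

p = 1/6, q = 4/11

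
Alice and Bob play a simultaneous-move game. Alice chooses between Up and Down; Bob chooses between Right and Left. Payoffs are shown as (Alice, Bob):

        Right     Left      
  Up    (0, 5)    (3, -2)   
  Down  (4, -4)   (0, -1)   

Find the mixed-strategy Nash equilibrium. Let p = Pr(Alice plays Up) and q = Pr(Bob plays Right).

For Bob to be willing to mix, Bob must be indifferent between Right and Left, which pins down Alice's mix.
  Bob's payoff to Right: p·5 + (1−p)·(-4) = 9p - 4
  Bob's payoff to Left: p·(-2) + (1−p)·(-1) = -p - 1
  9p - 4 = -p - 1  ⇒  10p = 3  ⇒  p = 3/10.
For Alice to be willing to mix, Alice must be indifferent between Up and Down, which pins down Bob's mix.
  Alice's payoff to Up: q·0 + (1−q)·3 = -3q + 3
  Alice's payoff to Down: q·4 + (1−q)·0 = 4q
  -3q + 3 = 4q  ⇒  -7q = -3  ⇒  q = 3/7.

p = 3/10, q = 3/7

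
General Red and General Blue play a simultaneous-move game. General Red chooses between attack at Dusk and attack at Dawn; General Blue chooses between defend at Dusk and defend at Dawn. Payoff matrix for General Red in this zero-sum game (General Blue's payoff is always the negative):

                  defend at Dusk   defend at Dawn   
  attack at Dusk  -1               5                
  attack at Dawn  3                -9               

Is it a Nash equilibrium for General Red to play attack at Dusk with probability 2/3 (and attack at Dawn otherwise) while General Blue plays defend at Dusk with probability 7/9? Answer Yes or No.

Check General Blue's indifference given General Red's mix p = 2/3:
  payoff from defend at Dusk = -1/3; payoff from defend at Dawn = -1/3 — equal.
Check General Red's indifference given General Blue's mix q = 7/9:
  payoff from attack at Dusk = 1/3; payoff from attack at Dawn = 1/3 — equal.
Both players are indifferent, so neither can profitably deviate.

Yes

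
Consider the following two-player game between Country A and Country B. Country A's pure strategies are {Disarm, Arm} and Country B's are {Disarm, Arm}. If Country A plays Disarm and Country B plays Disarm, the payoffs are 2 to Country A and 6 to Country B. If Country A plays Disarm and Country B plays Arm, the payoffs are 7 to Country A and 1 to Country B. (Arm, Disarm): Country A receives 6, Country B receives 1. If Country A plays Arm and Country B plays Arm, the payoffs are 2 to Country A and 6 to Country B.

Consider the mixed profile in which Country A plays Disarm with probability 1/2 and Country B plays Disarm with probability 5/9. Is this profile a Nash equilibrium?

Check Country B's indifference given Country A's mix p = 1/2:
  payoff from Disarm = 7/2; payoff from Arm = 7/2 — equal.
Check Country A's indifference given Country B's mix q = 5/9:
  payoff from Disarm = 38/9; payoff from Arm = 38/9 — equal.
Both players are indifferent, so neither can profitably deviate.

Yes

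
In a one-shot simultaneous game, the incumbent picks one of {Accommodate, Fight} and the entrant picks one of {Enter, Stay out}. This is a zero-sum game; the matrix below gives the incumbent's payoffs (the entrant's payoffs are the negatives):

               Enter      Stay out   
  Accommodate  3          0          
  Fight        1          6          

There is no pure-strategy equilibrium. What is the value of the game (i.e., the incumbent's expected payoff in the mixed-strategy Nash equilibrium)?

The incumbent's indifference between Accommodate and Fight determines the entrant's mixing probability q:
  the incumbent's expected payoff from Accommodate: q·3 + (1−q)·0 = 3q
  the incumbent's expected payoff from Fight: q·1 + (1−q)·6 = -5q + 6
  3q = -5q + 6  ⇒  8q = 6  ⇒  q = 3/4.
The value is the incumbent's expected payoff against this mix (using Accommodate): (3/4)·3 + (1/4)·0 = 9/4.

v = 9/4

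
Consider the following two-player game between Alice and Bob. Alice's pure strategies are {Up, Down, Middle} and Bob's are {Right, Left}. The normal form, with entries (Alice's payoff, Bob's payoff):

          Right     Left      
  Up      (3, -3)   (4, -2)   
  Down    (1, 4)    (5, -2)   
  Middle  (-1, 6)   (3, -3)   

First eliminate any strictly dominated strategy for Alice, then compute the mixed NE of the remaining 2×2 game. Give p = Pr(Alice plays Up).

p = 6/7

Alice's strategy Middle is strictly dominated by Down: 1 > -1 and 5 > 3. Eliminate Middle.
For Bob to be willing to mix, Bob must be indifferent between Right and Left, which pins down Alice's mix.
  Bob's payoff from Right: p·(-3) + (1−p)·4 = -7p + 4
  Bob's payoff from Left: p·(-2) + (1−p)·(-2) = -2
  -7p + 4 = -2  ⇒  -7p = -6  ⇒  p = 6/7.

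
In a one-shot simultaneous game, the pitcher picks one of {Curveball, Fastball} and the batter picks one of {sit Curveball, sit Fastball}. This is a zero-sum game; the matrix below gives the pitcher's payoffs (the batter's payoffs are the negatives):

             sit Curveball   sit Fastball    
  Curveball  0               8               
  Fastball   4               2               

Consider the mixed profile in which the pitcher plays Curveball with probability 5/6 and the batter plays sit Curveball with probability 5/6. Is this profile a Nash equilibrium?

Given the pitcher's mix p = 5/6, the batter's payoff from sit Curveball is -2/3 but from sit Fastball is -7. The batter strictly prefers sit Curveball, so the batter would not mix.
So the proposed profile is not a Nash equilibrium.

No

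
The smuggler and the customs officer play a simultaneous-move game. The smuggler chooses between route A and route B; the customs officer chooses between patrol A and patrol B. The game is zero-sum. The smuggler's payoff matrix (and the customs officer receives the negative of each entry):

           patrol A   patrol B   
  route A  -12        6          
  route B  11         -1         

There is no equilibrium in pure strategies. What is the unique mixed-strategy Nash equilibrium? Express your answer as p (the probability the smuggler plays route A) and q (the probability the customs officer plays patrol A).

p = 2/5, q = 7/30

In a mixed equilibrium the customs officer is indifferent between patrol A and patrol B; this condition fixes p.
  the customs officer's expected payoff from patrol A: p·12 + (1−p)·(-11) = 23p - 11
  the customs officer's expected payoff from patrol B: p·(-6) + (1−p)·1 = -7p + 1
  23p - 11 = -7p + 1  ⇒  30p = 12  ⇒  p = 2/5.
In a mixed equilibrium the smuggler is indifferent between route A and route B; this condition fixes q.
  the smuggler's payoff from route A: q·(-12) + (1−q)·6 = -18q + 6
  the smuggler's payoff from route B: q·11 + (1−q)·(-1) = 12q - 1
  -18q + 6 = 12q - 1  ⇒  -30q = -7  ⇒  q = 7/30.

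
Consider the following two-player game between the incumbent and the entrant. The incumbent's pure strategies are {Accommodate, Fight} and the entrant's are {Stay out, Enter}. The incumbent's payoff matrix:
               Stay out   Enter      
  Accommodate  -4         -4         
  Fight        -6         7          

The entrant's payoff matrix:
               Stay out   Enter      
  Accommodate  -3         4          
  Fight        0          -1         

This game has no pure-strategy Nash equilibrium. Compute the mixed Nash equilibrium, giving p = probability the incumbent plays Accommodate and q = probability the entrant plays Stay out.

In a mixed equilibrium the entrant is indifferent between Stay out and Enter; this condition fixes p.
  the entrant's payoff to Stay out: p·(-3) + (1−p)·0 = -3p
  the entrant's payoff to Enter: p·4 + (1−p)·(-1) = 5p - 1
  -3p = 5p - 1  ⇒  -8p = -1  ⇒  p = 1/8.
For the incumbent to be willing to mix, the incumbent must be indifferent between Accommodate and Fight, which pins down the entrant's mix.
  the incumbent's payoff to Accommodate: q·(-4) + (1−q)·(-4) = -4
  the incumbent's payoff to Fight: q·(-6) + (1−q)·7 = -13q + 7
  -4 = -13q + 7  ⇒  13q = 11  ⇒  q = 11/13.

p = 1/8, q = 11/13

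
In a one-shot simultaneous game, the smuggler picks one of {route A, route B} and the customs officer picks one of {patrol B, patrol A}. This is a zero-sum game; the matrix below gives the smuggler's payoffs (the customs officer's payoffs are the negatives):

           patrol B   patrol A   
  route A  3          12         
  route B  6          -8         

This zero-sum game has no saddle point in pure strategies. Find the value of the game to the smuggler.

v = 96/23

For the smuggler to be willing to mix, the smuggler must be indifferent between route A and route B, which pins down the customs officer's mix.
  the smuggler's expected payoff from route A: q·3 + (1−q)·12 = -9q + 12
  the smuggler's expected payoff from route B: q·6 + (1−q)·(-8) = 14q - 8
  -9q + 12 = 14q - 8  ⇒  -23q = -20  ⇒  q = 20/23.
The value is the smuggler's expected payoff against this mix (using route A): (20/23)·3 + (3/23)·12 = 96/23.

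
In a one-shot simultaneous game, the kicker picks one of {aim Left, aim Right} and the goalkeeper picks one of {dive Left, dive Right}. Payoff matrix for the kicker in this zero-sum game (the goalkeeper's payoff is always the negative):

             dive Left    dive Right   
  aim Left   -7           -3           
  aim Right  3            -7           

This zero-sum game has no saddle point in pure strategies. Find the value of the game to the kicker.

v = -29/7

Set the kicker's expected payoff from aim Left equal to that from aim Right:
  the kicker's payoff from aim Left: q·(-7) + (1−q)·(-3) = -4q - 3
  the kicker's payoff from aim Right: q·3 + (1−q)·(-7) = 10q - 7
  -4q - 3 = 10q - 7  ⇒  -14q = -4  ⇒  q = 2/7.
The value is the kicker's expected payoff against this mix (using aim Left): (2/7)·(-7) + (5/7)·(-3) = -29/7.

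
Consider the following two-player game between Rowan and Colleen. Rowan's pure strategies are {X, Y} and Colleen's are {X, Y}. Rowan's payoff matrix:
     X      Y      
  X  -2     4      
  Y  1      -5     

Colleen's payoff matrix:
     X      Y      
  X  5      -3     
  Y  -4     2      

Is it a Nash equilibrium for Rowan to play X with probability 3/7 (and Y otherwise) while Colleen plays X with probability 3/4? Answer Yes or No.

Yes

Check Colleen's indifference given Rowan's mix p = 3/7:
  payoff from X = -1/7; payoff from Y = -1/7 — equal.
Check Rowan's indifference given Colleen's mix q = 3/4:
  payoff from X = -1/2; payoff from Y = -1/2 — equal.
Both players are indifferent, so neither can profitably deviate.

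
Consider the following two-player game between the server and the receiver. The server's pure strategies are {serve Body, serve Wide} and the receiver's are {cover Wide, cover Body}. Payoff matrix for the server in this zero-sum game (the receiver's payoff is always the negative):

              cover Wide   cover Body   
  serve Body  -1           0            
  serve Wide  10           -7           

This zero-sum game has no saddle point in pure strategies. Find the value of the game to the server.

The receiver's mix must leave the server indifferent between serve Body and serve Wide.
  the server's expected payoff from serve Body: q·(-1) + (1−q)·0 = -q
  the server's expected payoff from serve Wide: q·10 + (1−q)·(-7) = 17q - 7
  -q = 17q - 7  ⇒  -18q = -7  ⇒  q = 7/18.
The value is the server's expected payoff against this mix (using serve Body): (7/18)·(-1) + (11/18)·0 = -7/18.

v = -7/18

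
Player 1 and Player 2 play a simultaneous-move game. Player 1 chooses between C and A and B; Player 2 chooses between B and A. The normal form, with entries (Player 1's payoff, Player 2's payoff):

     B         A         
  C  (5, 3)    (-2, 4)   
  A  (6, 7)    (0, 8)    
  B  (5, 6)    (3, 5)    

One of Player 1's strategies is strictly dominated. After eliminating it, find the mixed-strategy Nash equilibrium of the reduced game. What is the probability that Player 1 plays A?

p = 1/2

Player 1's strategy C is strictly dominated by A: 6 > 5 and 0 > -2. Eliminate C.
For Player 2 to be willing to mix, Player 2 must be indifferent between B and A, which pins down Player 1's mix.
  Player 2's payoff from B: p·7 + (1−p)·6 = p + 6
  Player 2's payoff from A: p·8 + (1−p)·5 = 3p + 5
  p + 6 = 3p + 5  ⇒  -2p = -1  ⇒  p = 1/2.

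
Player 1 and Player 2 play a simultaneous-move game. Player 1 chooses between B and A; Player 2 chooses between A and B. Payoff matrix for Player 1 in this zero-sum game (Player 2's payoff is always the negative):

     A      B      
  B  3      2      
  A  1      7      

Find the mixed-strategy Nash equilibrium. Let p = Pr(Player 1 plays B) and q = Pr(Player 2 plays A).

p = 6/7, q = 5/7

In a mixed equilibrium Player 2 is indifferent between A and B; this condition fixes p.
  Player 2's payoff to A: p·(-3) + (1−p)·(-1) = -2p - 1
  Player 2's payoff to B: p·(-2) + (1−p)·(-7) = 5p - 7
  -2p - 1 = 5p - 7  ⇒  -7p = -6  ⇒  p = 6/7.
Player 1's indifference between B and A determines Player 2's mixing probability q:
  Player 1's payoff to B: q·3 + (1−q)·2 = q + 2
  Player 1's payoff to A: q·1 + (1−q)·7 = -6q + 7
  q + 2 = -6q + 7  ⇒  7q = 5  ⇒  q = 5/7.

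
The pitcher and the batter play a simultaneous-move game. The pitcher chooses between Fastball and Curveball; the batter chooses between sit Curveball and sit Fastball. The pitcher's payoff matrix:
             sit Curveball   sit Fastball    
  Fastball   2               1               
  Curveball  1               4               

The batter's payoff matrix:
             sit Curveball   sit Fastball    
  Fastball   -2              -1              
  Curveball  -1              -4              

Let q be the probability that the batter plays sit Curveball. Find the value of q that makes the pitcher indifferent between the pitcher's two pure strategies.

In a mixed equilibrium the pitcher is indifferent between Fastball and Curveball; this condition fixes q.
  the pitcher's payoff to Fastball: q·2 + (1−q)·1 = q + 1
  the pitcher's payoff to Curveball: q·1 + (1−q)·4 = -3q + 4
  q + 1 = -3q + 4  ⇒  4q = 3  ⇒  q = 3/4.

q = 3/4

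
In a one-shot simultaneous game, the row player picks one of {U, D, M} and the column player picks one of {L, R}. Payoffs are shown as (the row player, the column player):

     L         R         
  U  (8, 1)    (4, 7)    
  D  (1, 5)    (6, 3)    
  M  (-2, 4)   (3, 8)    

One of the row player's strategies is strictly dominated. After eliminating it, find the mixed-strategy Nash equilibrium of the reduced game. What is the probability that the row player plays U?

p = 1/4

The row player's strategy M is strictly dominated by D: 1 > -2 and 6 > 3. Eliminate M.
The column player's indifference between L and R determines the row player's mixing probability p:
  the column player's payoff to L: p·1 + (1−p)·5 = -4p + 5
  the column player's payoff to R: p·7 + (1−p)·3 = 4p + 3
  -4p + 5 = 4p + 3  ⇒  -8p = -2  ⇒  p = 1/4.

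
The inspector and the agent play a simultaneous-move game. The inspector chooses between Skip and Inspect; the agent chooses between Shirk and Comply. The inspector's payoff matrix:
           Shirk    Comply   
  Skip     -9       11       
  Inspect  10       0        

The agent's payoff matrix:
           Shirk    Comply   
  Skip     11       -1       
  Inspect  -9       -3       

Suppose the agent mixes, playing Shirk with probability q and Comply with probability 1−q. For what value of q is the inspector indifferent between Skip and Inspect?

For the inspector to be willing to mix, the inspector must be indifferent between Skip and Inspect, which pins down the agent's mix.
  the inspector's payoff to Skip: q·(-9) + (1−q)·11 = -20q + 11
  the inspector's payoff to Inspect: q·10 + (1−q)·0 = 10q
  -20q + 11 = 10q  ⇒  -30q = -11  ⇒  q = 11/30.

q = 11/30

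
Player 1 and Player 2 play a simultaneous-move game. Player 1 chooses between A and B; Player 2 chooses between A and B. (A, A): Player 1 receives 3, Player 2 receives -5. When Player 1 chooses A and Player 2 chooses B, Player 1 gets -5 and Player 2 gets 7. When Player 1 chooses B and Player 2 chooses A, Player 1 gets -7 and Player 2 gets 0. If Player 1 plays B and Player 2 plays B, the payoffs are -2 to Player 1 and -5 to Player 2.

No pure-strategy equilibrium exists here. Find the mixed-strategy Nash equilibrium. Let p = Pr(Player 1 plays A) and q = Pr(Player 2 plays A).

For Player 2 to be willing to mix, Player 2 must be indifferent between A and B, which pins down Player 1's mix.
  Player 2's payoff from A: p·(-5) + (1−p)·0 = -5p
  Player 2's payoff from B: p·7 + (1−p)·(-5) = 12p - 5
  -5p = 12p - 5  ⇒  -17p = -5  ⇒  p = 5/17.
In a mixed equilibrium Player 1 is indifferent between A and B; this condition fixes q.
  Player 1's payoff to A: q·3 + (1−q)·(-5) = 8q - 5
  Player 1's payoff to B: q·(-7) + (1−q)·(-2) = -5q - 2
  8q - 5 = -5q - 2  ⇒  13q = 3  ⇒  q = 3/13.

p = 5/17, q = 3/13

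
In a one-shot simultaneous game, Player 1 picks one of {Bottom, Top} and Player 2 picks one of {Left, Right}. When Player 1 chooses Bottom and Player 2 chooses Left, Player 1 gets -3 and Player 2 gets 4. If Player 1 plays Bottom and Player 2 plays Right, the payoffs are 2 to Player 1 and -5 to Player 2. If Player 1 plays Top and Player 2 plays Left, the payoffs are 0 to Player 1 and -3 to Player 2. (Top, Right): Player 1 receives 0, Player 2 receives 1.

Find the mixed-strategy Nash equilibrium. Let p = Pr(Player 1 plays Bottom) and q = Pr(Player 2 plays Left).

Player 2's indifference between Left and Right determines Player 1's mixing probability p:
  Player 2's payoff to Left: p·4 + (1−p)·(-3) = 7p - 3
  Player 2's payoff to Right: p·(-5) + (1−p)·1 = -6p + 1
  7p - 3 = -6p + 1  ⇒  13p = 4  ⇒  p = 4/13.
Player 2's mix must leave Player 1 indifferent between Bottom and Top.
  Player 1's expected payoff from Bottom: q·(-3) + (1−q)·2 = -5q + 2
  Player 1's expected payoff from Top: q·0 + (1−q)·0 = 0
  -5q + 2 = 0  ⇒  -5q = -2  ⇒  q = 2/5.

p = 4/13, q = 2/5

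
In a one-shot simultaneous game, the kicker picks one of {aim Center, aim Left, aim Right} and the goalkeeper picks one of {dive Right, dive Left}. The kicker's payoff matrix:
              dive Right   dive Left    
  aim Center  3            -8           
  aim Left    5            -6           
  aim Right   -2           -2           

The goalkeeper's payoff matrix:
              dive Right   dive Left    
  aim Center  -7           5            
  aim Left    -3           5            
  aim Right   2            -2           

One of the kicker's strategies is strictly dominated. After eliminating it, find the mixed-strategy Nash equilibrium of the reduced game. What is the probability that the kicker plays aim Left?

The kicker's strategy aim Center is strictly dominated by aim Left: 5 > 3 and -6 > -8. Eliminate aim Center.
The kicker's mix must leave the goalkeeper indifferent between dive Right and dive Left.
  the goalkeeper's expected payoff from dive Right: p·(-3) + (1−p)·2 = -5p + 2
  the goalkeeper's expected payoff from dive Left: p·5 + (1−p)·(-2) = 7p - 2
  -5p + 2 = 7p - 2  ⇒  -12p = -4  ⇒  p = 1/3.

p = 1/3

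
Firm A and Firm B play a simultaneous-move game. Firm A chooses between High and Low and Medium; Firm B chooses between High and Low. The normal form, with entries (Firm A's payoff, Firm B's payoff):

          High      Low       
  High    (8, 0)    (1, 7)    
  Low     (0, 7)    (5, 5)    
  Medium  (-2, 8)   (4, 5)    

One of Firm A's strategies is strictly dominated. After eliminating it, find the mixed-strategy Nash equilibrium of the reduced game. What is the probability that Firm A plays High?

p = 2/9

Firm A's strategy Medium is strictly dominated by Low: 0 > -2 and 5 > 4. Eliminate Medium.
Firm B's indifference between High and Low determines Firm A's mixing probability p:
  Firm B's payoff from High: p·0 + (1−p)·7 = -7p + 7
  Firm B's payoff from Low: p·7 + (1−p)·5 = 2p + 5
  -7p + 7 = 2p + 5  ⇒  -9p = -2  ⇒  p = 2/9.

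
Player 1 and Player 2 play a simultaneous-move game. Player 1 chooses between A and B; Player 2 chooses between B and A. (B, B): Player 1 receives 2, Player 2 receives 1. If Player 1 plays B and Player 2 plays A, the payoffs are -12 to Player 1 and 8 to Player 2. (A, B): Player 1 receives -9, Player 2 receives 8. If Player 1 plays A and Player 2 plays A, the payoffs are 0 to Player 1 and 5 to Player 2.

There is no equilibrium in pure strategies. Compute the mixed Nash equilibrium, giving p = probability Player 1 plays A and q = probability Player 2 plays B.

Set Player 2's expected payoff from B equal to that from A:
  Player 2's expected payoff from B: p·8 + (1−p)·1 = 7p + 1
  Player 2's expected payoff from A: p·5 + (1−p)·8 = -3p + 8
  7p + 1 = -3p + 8  ⇒  10p = 7  ⇒  p = 7/10.
Player 1's indifference between A and B determines Player 2's mixing probability q:
  Player 1's expected payoff from A: q·(-9) + (1−q)·0 = -9q
  Player 1's expected payoff from B: q·2 + (1−q)·(-12) = 14q - 12
  -9q = 14q - 12  ⇒  -23q = -12  ⇒  q = 12/23.

p = 7/10, q = 12/23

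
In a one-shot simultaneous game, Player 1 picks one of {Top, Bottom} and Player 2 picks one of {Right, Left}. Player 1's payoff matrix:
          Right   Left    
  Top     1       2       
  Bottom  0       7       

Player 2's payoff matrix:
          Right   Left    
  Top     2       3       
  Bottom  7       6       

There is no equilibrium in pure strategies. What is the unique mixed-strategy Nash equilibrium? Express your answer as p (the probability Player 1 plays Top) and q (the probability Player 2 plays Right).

p = 1/2, q = 5/6

For Player 2 to be willing to mix, Player 2 must be indifferent between Right and Left, which pins down Player 1's mix.
  Player 2's payoff from Right: p·2 + (1−p)·7 = -5p + 7
  Player 2's payoff from Left: p·3 + (1−p)·6 = -3p + 6
  -5p + 7 = -3p + 6  ⇒  -2p = -1  ⇒  p = 1/2.
Player 1's indifference between Top and Bottom determines Player 2's mixing probability q:
  Player 1's expected payoff from Top: q·1 + (1−q)·2 = -q + 2
  Player 1's expected payoff from Bottom: q·0 + (1−q)·7 = -7q + 7
  -q + 2 = -7q + 7  ⇒  6q = 5  ⇒  q = 5/6.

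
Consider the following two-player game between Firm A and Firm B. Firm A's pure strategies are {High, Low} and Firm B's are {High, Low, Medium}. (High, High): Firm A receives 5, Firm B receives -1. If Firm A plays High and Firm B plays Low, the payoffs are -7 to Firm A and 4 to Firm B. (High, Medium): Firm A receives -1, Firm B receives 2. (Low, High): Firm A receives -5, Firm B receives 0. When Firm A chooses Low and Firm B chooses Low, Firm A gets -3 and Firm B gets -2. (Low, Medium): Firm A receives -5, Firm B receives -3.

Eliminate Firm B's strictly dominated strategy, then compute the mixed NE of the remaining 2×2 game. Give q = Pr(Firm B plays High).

Firm B's strategy Medium is strictly dominated by Low: 4 > 2 and -2 > -3. Eliminate Medium.
In a mixed equilibrium Firm A is indifferent between High and Low; this condition fixes q.
  Firm A's payoff from High: q·5 + (1−q)·(-7) = 12q - 7
  Firm A's payoff from Low: q·(-5) + (1−q)·(-3) = -2q - 3
  12q - 7 = -2q - 3  ⇒  14q = 4  ⇒  q = 2/7.

q = 2/7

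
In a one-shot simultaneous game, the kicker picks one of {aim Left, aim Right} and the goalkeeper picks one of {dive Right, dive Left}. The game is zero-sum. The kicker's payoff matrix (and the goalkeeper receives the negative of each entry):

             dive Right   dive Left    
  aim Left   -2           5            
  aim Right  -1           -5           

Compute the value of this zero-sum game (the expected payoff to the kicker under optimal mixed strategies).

v = -15/11

Set the kicker's expected payoff from aim Left equal to that from aim Right:
  the kicker's expected payoff from aim Left: q·(-2) + (1−q)·5 = -7q + 5
  the kicker's expected payoff from aim Right: q·(-1) + (1−q)·(-5) = 4q - 5
  -7q + 5 = 4q - 5  ⇒  -11q = -10  ⇒  q = 10/11.
The value is the kicker's expected payoff against this mix (using aim Left): (10/11)·(-2) + (1/11)·5 = -15/11.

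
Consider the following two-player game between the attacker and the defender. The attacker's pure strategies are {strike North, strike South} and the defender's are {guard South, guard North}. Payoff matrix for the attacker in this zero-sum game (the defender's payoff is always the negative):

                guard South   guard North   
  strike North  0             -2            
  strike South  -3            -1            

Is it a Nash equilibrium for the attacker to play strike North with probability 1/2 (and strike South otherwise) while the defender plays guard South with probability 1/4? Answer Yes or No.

Check the defender's indifference given the attacker's mix p = 1/2:
  payoff from guard South = 3/2; payoff from guard North = 3/2 — equal.
Check the attacker's indifference given the defender's mix q = 1/4:
  payoff from strike North = -3/2; payoff from strike South = -3/2 — equal.
Both players are indifferent, so neither can profitably deviate.

Yes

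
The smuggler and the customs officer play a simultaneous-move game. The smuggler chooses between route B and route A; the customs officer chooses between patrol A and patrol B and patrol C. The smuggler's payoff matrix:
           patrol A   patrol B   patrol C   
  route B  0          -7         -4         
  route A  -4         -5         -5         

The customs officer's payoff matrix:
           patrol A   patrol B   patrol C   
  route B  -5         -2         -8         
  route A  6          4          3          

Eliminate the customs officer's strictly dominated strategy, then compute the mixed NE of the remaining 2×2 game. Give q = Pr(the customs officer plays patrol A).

The customs officer's strategy patrol C is strictly dominated by patrol A: -5 > -8 and 6 > 3. Eliminate patrol C.
The customs officer's mix must leave the smuggler indifferent between route B and route A.
  the smuggler's expected payoff from route B: q·0 + (1−q)·(-7) = 7q - 7
  the smuggler's expected payoff from route A: q·(-4) + (1−q)·(-5) = q - 5
  7q - 7 = q - 5  ⇒  6q = 2  ⇒  q = 1/3.

q = 1/3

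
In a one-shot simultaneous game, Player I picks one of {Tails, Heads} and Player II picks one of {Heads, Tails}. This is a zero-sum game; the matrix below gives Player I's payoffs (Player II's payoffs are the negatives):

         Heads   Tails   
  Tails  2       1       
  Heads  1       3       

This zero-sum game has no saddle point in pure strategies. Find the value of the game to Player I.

Player I's indifference between Tails and Heads determines Player II's mixing probability q:
  Player I's payoff to Tails: q·2 + (1−q)·1 = q + 1
  Player I's payoff to Heads: q·1 + (1−q)·3 = -2q + 3
  q + 1 = -2q + 3  ⇒  3q = 2  ⇒  q = 2/3.
The value is Player I's expected payoff against this mix (using Tails): (2/3)·2 + (1/3)·1 = 5/3.

v = 5/3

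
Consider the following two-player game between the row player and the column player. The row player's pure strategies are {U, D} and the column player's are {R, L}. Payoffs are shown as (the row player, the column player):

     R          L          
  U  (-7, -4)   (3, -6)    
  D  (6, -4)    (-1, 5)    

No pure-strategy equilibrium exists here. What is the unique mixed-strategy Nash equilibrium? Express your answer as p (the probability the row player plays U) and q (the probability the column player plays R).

p = 9/11, q = 4/17

In a mixed equilibrium the column player is indifferent between R and L; this condition fixes p.
  the column player's payoff to R: p·(-4) + (1−p)·(-4) = -4
  the column player's payoff to L: p·(-6) + (1−p)·5 = -11p + 5
  -4 = -11p + 5  ⇒  11p = 9  ⇒  p = 9/11.
In a mixed equilibrium the row player is indifferent between U and D; this condition fixes q.
  the row player's expected payoff from U: q·(-7) + (1−q)·3 = -10q + 3
  the row player's expected payoff from D: q·6 + (1−q)·(-1) = 7q - 1
  -10q + 3 = 7q - 1  ⇒  -17q = -4  ⇒  q = 4/17.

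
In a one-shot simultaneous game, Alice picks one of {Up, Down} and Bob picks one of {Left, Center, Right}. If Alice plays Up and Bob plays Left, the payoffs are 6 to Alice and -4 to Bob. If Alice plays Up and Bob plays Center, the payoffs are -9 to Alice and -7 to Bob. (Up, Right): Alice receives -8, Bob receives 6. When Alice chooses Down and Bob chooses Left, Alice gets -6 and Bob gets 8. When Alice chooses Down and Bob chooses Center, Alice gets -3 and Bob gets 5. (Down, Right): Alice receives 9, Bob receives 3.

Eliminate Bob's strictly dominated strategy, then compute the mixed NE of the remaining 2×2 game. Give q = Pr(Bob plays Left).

Bob's strategy Center is strictly dominated by Left: -4 > -7 and 8 > 5. Eliminate Center.
Bob's mix must leave Alice indifferent between Up and Down.
  Alice's payoff from Up: q·6 + (1−q)·(-8) = 14q - 8
  Alice's payoff from Down: q·(-6) + (1−q)·9 = -15q + 9
  14q - 8 = -15q + 9  ⇒  29q = 17  ⇒  q = 17/29.

q = 17/29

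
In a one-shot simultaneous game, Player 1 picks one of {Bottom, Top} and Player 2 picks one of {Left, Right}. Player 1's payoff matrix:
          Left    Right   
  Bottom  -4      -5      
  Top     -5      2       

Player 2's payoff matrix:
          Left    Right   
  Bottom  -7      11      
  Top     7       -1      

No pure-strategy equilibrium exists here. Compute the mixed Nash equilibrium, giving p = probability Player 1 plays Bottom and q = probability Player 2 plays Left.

In a mixed equilibrium Player 2 is indifferent between Left and Right; this condition fixes p.
  Player 2's expected payoff from Left: p·(-7) + (1−p)·7 = -14p + 7
  Player 2's expected payoff from Right: p·11 + (1−p)·(-1) = 12p - 1
  -14p + 7 = 12p - 1  ⇒  -26p = -8  ⇒  p = 4/13.
Player 1's indifference between Bottom and Top determines Player 2's mixing probability q:
  Player 1's payoff from Bottom: q·(-4) + (1−q)·(-5) = q - 5
  Player 1's payoff from Top: q·(-5) + (1−q)·2 = -7q + 2
  q - 5 = -7q + 2  ⇒  8q = 7  ⇒  q = 7/8.

p = 4/13, q = 7/8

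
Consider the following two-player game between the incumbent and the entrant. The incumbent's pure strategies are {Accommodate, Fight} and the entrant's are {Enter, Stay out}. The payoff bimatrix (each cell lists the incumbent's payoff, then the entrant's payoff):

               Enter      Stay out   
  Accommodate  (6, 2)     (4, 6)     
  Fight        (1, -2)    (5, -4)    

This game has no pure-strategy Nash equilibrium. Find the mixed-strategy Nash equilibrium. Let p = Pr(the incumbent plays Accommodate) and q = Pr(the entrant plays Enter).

The entrant's indifference between Enter and Stay out determines the incumbent's mixing probability p:
  the entrant's payoff to Enter: p·2 + (1−p)·(-2) = 4p - 2
  the entrant's payoff to Stay out: p·6 + (1−p)·(-4) = 10p - 4
  4p - 2 = 10p - 4  ⇒  -6p = -2  ⇒  p = 1/3.
In a mixed equilibrium the incumbent is indifferent between Accommodate and Fight; this condition fixes q.
  the incumbent's expected payoff from Accommodate: q·6 + (1−q)·4 = 2q + 4
  the incumbent's expected payoff from Fight: q·1 + (1−q)·5 = -4q + 5
  2q + 4 = -4q + 5  ⇒  6q = 1  ⇒  q = 1/6.

p = 1/3, q = 1/6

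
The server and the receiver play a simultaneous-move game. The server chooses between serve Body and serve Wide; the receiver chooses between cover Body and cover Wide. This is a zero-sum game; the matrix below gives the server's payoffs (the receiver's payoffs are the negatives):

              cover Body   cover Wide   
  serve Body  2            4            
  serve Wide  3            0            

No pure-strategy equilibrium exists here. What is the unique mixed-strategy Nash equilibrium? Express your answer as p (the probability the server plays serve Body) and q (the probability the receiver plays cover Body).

Set the receiver's expected payoff from cover Body equal to that from cover Wide:
  the receiver's expected payoff from cover Body: p·(-2) + (1−p)·(-3) = p - 3
  the receiver's expected payoff from cover Wide: p·(-4) + (1−p)·0 = -4p
  p - 3 = -4p  ⇒  5p = 3  ⇒  p = 3/5.
For the server to be willing to mix, the server must be indifferent between serve Body and serve Wide, which pins down the receiver's mix.
  the server's payoff to serve Body: q·2 + (1−q)·4 = -2q + 4
  the server's payoff to serve Wide: q·3 + (1−q)·0 = 3q
  -2q + 4 = 3q  ⇒  -5q = -4  ⇒  q = 4/5.

p = 3/5, q = 4/5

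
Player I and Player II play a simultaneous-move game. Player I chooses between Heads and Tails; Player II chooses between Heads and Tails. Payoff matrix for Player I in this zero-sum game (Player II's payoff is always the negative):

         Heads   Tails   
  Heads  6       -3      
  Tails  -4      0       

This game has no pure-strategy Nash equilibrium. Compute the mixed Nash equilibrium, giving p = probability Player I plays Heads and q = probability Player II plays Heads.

p = 4/13, q = 3/13

Set Player II's expected payoff from Heads equal to that from Tails:
  Player II's payoff from Heads: p·(-6) + (1−p)·4 = -10p + 4
  Player II's payoff from Tails: p·3 + (1−p)·0 = 3p
  -10p + 4 = 3p  ⇒  -13p = -4  ⇒  p = 4/13.
Player I's indifference between Heads and Tails determines Player II's mixing probability q:
  Player I's payoff to Heads: q·6 + (1−q)·(-3) = 9q - 3
  Player I's payoff to Tails: q·(-4) + (1−q)·0 = -4q
  9q - 3 = -4q  ⇒  13q = 3  ⇒  q = 3/13.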